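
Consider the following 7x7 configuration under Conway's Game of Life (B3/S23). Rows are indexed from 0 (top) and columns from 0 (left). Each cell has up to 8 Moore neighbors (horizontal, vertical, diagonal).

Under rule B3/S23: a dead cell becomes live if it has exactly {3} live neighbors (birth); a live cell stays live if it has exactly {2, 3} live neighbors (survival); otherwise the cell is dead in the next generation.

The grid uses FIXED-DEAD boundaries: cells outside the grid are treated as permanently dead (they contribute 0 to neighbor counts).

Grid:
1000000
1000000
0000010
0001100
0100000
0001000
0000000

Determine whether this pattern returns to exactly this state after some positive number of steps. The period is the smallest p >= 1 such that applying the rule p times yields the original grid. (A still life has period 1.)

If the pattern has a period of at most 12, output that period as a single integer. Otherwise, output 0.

Answer: 0

Derivation:
Simulating and comparing each generation to the original:
Gen 0 (original, given above): 7 live cells
Gen 1: 5 live cells, differs from original
Gen 2: 5 live cells, differs from original
Gen 3: 7 live cells, differs from original
Gen 4: 7 live cells, differs from original
Gen 5: 7 live cells, differs from original
Gen 6: 7 live cells, differs from original
Gen 7: 7 live cells, differs from original
Gen 8: 7 live cells, differs from original
Gen 9: 7 live cells, differs from original
Gen 10: 7 live cells, differs from original
Gen 11: 7 live cells, differs from original
Gen 12: 7 live cells, differs from original
No period found within 12 steps.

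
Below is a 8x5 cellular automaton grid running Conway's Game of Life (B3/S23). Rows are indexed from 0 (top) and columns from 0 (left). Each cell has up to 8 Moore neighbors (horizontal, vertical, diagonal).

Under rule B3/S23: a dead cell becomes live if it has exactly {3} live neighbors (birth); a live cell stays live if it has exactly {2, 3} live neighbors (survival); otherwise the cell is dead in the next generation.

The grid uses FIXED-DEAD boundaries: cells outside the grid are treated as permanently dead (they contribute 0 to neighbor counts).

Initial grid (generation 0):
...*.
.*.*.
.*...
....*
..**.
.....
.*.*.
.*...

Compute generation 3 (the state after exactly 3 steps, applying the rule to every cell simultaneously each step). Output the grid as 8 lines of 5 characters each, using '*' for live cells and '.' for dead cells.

Simulating step by step:
Generation 0 (given above): 10 live cells
Generation 1: 8 live cells
..*..
.....
..*..
..**.
...*.
...*.
..*..
..*..
Generation 2: 10 live cells
.....
.....
..**.
..**.
...**
..**.
..**.
.....
Generation 3: 5 live cells
(generation 3 grid is the final answer)

Answer: .....
.....
..**.
.....
....*
.....
..**.
.....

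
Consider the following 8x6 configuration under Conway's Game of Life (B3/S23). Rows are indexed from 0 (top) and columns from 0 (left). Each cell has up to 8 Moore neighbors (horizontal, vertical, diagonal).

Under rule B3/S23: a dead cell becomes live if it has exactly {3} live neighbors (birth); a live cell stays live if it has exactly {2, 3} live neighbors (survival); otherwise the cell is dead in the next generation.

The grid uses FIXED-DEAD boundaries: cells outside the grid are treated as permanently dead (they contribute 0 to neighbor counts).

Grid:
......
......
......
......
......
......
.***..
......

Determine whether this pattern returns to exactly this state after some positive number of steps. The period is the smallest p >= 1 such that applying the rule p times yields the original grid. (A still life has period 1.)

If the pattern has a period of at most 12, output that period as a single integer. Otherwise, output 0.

Answer: 2

Derivation:
Simulating and comparing each generation to the original:
Gen 0 (original, given above): 3 live cells
Gen 1: 3 live cells, differs from original
Gen 2: 3 live cells, MATCHES original -> period = 2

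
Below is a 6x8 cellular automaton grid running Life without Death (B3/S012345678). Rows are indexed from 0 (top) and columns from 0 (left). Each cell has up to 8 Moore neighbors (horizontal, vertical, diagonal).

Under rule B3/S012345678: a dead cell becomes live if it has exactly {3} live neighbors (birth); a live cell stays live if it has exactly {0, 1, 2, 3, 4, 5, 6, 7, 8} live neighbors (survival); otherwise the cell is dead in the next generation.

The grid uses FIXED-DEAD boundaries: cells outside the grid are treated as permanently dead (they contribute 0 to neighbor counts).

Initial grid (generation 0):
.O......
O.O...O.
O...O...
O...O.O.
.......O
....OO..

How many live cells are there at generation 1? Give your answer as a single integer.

Answer: 16

Derivation:
Simulating step by step:
Generation 0 (given above): 12 live cells
Generation 1: 16 live cells
.O......
O.O...O.
O..OO...
O...OOO.
....O.OO
....OO..
Population at generation 1: 16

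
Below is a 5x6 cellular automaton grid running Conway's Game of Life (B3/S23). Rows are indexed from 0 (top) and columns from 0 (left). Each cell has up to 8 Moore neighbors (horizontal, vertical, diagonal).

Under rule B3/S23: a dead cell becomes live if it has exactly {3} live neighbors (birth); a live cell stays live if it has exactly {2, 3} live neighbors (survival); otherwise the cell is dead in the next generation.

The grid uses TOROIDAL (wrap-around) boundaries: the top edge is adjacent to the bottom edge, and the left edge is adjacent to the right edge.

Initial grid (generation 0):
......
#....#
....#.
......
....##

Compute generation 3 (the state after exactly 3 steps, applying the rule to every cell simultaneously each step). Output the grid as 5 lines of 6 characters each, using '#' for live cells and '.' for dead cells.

Answer: #.....
....#.
......
#...#.
....#.

Derivation:
Simulating step by step:
Generation 0 (given above): 5 live cells
Generation 1: 6 live cells
#...#.
.....#
.....#
....##
......
Generation 2: 9 live cells
.....#
#...##
#....#
....##
....#.
Generation 3: 5 live cells
(generation 3 grid is the final answer)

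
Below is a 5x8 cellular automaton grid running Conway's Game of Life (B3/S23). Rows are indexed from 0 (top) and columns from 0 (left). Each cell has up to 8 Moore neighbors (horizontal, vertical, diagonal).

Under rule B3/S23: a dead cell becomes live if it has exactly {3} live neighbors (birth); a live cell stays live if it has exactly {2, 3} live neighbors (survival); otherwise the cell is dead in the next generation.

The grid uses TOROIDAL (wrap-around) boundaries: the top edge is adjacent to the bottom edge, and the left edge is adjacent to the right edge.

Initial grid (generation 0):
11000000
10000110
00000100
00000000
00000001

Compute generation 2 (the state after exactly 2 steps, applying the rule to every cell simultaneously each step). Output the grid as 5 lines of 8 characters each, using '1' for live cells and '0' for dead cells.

Answer: 00000110
01000000
10000100
00000000
11000001

Derivation:
Simulating step by step:
Generation 0 (given above): 7 live cells
Generation 1: 11 live cells
11000010
11000111
00000110
00000000
10000000
Generation 2: 8 live cells
(generation 2 grid is the final answer)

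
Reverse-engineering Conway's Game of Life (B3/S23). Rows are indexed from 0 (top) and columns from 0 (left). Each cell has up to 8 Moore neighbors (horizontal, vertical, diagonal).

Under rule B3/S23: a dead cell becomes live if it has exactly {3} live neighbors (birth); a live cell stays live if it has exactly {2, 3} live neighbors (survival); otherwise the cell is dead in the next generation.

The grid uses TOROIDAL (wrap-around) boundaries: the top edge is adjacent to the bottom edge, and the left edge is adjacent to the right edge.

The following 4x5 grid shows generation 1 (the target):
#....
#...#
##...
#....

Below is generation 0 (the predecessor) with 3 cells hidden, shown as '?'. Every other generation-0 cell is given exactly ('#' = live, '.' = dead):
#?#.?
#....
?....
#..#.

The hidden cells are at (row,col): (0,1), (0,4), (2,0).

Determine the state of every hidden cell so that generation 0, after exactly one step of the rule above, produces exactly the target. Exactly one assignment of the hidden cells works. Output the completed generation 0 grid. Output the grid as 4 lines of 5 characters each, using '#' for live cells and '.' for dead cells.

Hidden generation-0 cells (in order): (0,1), (0,4), (2,0).
A hidden cell only influences target cells in its own 3x3 neighborhood. Try each of the 2^3 = 8 assignments, step the completed generation 0 forward once under B3/S23, and compare with the target:
  (0,1)=. (0,4)=. (2,0)=. -> step gives (1,0)='.' but target has '#' -> reject
  (0,1)=. (0,4)=. (2,0)=# -> step reproduces the target at every cell -> ACCEPT
  (0,1)=. (0,4)=# (2,0)=. -> step gives (0,3)='#' but target has '.' -> reject
  (0,1)=. (0,4)=# (2,0)=# -> step gives (0,3)='#' but target has '.' -> reject
  (0,1)=# (0,4)=. (2,0)=. -> step gives (0,2)='#' but target has '.' -> reject
  (0,1)=# (0,4)=. (2,0)=# -> step gives (0,2)='#' but target has '.' -> reject
  (0,1)=# (0,4)=# (2,0)=. -> step gives (0,0)='.' but target has '#' -> reject
  (0,1)=# (0,4)=# (2,0)=# -> step gives (0,0)='.' but target has '#' -> reject
Unique solution: (0,1)=dead, (0,4)=dead, (2,0)=live.
Check: live-neighbor counts of every cell in the completed generation 0:
24124
24113
23114
24214
Applying B3/S23 to generation 0 with these counts gives:
#....
#...#
##...
#....
which matches the target exactly.

Answer: #.#..
#....
#....
#..#.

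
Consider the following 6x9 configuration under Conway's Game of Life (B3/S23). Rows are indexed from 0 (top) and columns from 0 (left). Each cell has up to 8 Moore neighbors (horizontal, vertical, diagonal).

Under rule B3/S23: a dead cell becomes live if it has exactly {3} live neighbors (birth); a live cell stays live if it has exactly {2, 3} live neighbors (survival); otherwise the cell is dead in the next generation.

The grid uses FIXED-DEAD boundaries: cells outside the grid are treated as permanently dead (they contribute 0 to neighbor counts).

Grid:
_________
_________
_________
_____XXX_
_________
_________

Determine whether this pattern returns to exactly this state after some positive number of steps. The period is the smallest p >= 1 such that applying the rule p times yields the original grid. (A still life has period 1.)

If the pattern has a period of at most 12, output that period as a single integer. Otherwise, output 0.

Simulating and comparing each generation to the original:
Gen 0 (original, given above): 3 live cells
Gen 1: 3 live cells, differs from original
Gen 2: 3 live cells, MATCHES original -> period = 2

Answer: 2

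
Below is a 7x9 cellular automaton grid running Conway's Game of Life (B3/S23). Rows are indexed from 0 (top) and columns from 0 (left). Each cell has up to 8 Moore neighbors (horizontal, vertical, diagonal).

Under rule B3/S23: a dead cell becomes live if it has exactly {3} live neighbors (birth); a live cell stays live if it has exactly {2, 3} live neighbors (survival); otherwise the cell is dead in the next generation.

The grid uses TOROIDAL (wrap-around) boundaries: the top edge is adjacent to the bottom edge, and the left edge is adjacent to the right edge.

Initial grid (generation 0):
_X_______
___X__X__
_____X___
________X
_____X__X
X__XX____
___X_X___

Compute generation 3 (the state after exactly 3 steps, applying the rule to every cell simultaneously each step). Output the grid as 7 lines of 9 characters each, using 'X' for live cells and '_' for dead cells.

Simulating step by step:
Generation 0 (given above): 12 live cells
Generation 1: 9 live cells
__X_X____
_________
_________
_________
X___X___X
___X_X___
__XX_____
Generation 2: 5 live cells
__X______
_________
_________
_________
____X____
__XX_____
__X______
Generation 3: 5 live cells
(generation 3 grid is the final answer)

Answer: _________
_________
_________
_________
___X_____
__XX_____
_XX______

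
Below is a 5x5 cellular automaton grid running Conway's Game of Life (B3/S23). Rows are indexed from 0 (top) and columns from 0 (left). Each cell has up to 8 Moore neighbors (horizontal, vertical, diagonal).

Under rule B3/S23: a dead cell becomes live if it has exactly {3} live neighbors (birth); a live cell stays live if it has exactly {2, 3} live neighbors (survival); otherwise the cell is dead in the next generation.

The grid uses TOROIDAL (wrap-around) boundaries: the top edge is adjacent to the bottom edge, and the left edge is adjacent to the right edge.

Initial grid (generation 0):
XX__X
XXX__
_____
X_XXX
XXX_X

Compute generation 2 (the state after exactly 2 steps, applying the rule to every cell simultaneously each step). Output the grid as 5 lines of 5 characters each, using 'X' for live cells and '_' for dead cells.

Simulating step by step:
Generation 0 (given above): 14 live cells
Generation 1: 3 live cells
_____
__X_X
_____
__X__
_____
Generation 2: 1 live cells
(generation 2 grid is the final answer)

Answer: _____
_____
___X_
_____
_____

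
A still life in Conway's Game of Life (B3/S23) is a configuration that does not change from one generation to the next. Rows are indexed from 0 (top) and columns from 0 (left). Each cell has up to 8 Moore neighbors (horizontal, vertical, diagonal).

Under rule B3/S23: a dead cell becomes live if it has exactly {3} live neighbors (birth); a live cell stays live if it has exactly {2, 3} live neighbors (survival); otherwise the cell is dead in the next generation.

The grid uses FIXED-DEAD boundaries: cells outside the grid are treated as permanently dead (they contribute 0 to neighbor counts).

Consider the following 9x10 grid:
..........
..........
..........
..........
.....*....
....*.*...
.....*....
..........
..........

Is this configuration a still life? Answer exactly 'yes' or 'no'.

Answer: yes

Derivation:
Compute generation 1 and compare to generation 0 (given above):
Generation 1:
..........
..........
..........
..........
.....*....
....*.*...
.....*....
..........
..........
The grids are IDENTICAL -> still life.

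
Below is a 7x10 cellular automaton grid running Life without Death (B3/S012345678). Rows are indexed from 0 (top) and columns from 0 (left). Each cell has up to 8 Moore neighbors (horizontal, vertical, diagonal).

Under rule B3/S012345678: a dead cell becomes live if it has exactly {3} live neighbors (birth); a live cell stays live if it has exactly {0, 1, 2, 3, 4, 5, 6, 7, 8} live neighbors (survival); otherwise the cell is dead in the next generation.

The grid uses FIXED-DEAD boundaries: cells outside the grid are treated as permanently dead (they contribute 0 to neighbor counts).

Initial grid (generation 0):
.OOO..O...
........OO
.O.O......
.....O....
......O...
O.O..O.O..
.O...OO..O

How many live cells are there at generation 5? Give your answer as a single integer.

Simulating step by step:
Generation 0 (given above): 18 live cells
Generation 1: 22 live cells
.OOO..O...
.O.O....OO
.O.O......
.....O....
.....OO...
OOO..O.O..
.O...OO..O
Generation 2: 32 live cells
.OOO..O...
OO.OO...OO
.O.OO.....
....OOO...
.O..OOO...
OOO.OO.O..
OOO..OO..O
Generation 3: 42 live cells
OOOOO.O...
OO.OOO..OO
OO.OO.....
..O.OOO...
OOO.OOOO..
OOO.OO.O..
OOOOOOO..O
Generation 4: 45 live cells
OOOOO.O...
OO.OOO..OO
OO.OO.O...
..O.OOOO..
OOO.OOOO..
OOO.OO.OO.
OOOOOOO..O
Generation 5: 50 live cells
OOOOO.O...
OO.OOOOOOO
OO.OO.O.O.
..O.OOOO..
OOO.OOOO..
OOO.OO.OO.
OOOOOOOOOO
Population at generation 5: 50

Answer: 50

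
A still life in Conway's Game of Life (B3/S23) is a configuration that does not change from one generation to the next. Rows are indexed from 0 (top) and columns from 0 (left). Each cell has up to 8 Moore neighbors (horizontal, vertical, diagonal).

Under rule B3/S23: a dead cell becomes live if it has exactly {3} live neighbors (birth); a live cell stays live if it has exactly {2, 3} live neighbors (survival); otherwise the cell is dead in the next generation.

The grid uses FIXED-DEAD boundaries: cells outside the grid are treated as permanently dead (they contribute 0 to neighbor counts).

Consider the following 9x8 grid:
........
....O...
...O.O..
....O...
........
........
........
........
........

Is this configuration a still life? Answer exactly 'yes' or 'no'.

Answer: yes

Derivation:
Compute generation 1 and compare to generation 0 (given above):
Generation 1:
........
....O...
...O.O..
....O...
........
........
........
........
........
The grids are IDENTICAL -> still life.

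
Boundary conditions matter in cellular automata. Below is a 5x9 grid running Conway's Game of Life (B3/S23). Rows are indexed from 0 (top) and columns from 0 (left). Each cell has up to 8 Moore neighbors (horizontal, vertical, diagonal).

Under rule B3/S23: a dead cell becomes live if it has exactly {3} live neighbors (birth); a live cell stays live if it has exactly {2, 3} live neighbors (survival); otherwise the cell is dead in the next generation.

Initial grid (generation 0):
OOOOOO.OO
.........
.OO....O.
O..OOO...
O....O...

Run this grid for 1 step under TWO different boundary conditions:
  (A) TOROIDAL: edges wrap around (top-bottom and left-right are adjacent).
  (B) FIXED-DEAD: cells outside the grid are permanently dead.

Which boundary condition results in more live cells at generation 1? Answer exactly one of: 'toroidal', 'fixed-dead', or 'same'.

Answer: toroidal

Derivation:
Under TOROIDAL boundary, generation 1:
OOOOOOO.O
....O.OO.
.OOOO....
O.OOOOO.O
.........
Population = 22

Under FIXED-DEAD boundary, generation 1:
.OOOO....
O...O.OOO
.OOOO....
O.OOOOO..
.....O...
Population = 20

Comparison: toroidal=22, fixed-dead=20 -> toroidal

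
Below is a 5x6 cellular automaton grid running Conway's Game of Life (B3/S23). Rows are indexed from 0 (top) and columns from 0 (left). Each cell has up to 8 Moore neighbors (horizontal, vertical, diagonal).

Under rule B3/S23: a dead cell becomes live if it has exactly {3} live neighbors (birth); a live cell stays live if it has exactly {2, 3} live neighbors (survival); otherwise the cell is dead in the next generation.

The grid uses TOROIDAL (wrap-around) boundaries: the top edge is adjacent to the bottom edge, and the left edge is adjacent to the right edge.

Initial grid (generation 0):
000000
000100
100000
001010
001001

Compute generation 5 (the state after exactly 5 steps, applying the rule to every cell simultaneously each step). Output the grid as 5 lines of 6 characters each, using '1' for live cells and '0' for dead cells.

Answer: 000000
000000
000100
001010
000100

Derivation:
Simulating step by step:
Generation 0 (given above): 6 live cells
Generation 1: 5 live cells
000000
000000
000100
010101
000100
Generation 2: 5 live cells
000000
000000
001010
000100
001010
Generation 3: 4 live cells
000000
000000
000100
001010
000100
Generation 4: 4 live cells
000000
000000
000100
001010
000100
Generation 5: 4 live cells
(generation 5 grid is the final answer)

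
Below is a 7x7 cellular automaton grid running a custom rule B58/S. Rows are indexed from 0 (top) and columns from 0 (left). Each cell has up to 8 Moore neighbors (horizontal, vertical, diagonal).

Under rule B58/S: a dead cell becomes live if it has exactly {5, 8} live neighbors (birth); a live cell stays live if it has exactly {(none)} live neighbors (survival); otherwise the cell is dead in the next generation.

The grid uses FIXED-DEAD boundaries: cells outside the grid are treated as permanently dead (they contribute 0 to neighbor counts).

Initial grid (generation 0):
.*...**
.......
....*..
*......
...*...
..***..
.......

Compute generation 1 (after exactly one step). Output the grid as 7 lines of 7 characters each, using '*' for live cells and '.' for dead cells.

Simulating step by step:
Generation 0 (given above): 9 live cells
Generation 1: 0 live cells
(generation 1 grid is the final answer)

Answer: .......
.......
.......
.......
.......
.......
.......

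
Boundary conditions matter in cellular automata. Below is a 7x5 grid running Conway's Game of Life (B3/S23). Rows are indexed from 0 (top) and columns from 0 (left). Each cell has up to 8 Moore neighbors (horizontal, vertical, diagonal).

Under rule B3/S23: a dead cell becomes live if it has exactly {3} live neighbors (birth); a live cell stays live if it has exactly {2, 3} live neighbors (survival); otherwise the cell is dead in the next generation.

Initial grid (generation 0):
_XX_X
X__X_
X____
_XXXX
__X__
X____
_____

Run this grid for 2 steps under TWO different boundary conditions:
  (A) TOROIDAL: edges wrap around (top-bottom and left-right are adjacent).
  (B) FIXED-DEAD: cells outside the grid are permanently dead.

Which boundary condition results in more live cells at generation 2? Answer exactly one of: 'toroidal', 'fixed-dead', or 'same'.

Under TOROIDAL boundary, generation 2:
_____
_____
_____
__X__
__X__
____X
___X_
Population = 4

Under FIXED-DEAD boundary, generation 2:
_X_X_
X___X
X___X
_XXX_
_XXX_
_____
_____
Population = 12

Comparison: toroidal=4, fixed-dead=12 -> fixed-dead

Answer: fixed-dead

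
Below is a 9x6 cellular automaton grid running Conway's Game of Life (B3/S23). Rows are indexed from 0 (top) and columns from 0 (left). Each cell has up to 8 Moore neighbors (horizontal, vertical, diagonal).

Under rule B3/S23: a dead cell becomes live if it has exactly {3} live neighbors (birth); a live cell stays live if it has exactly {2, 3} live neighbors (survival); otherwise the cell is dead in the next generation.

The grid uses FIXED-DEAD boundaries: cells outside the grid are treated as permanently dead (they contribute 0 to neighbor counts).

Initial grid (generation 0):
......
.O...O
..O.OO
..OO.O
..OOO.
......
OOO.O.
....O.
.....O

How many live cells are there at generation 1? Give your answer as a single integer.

Simulating step by step:
Generation 0 (given above): 17 live cells
Generation 1: 16 live cells
......
....OO
.OO..O
.O...O
..O.O.
....O.
.O.O..
.O.OOO
......
Population at generation 1: 16

Answer: 16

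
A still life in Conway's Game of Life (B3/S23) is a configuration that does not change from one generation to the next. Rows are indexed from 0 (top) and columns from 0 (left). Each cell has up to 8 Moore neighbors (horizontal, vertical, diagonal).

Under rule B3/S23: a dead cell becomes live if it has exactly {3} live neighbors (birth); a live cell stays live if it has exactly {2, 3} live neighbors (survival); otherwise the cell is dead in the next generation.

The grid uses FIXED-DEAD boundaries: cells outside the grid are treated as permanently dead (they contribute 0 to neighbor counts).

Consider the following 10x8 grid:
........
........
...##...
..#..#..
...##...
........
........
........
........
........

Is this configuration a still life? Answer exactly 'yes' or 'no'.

Answer: yes

Derivation:
Compute generation 1 and compare to generation 0 (given above):
Generation 1:
........
........
...##...
..#..#..
...##...
........
........
........
........
........
The grids are IDENTICAL -> still life.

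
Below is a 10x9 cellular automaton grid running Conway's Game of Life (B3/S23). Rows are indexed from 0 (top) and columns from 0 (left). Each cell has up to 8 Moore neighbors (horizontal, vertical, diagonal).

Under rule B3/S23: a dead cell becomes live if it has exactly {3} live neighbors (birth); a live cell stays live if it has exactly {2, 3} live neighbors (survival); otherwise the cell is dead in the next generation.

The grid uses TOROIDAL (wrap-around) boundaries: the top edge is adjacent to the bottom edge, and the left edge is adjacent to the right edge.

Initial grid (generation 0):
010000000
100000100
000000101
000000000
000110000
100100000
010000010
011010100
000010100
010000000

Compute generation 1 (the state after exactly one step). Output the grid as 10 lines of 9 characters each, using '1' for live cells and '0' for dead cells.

Answer: 110000000
100000010
000000010
000000000
000110000
001110000
110100000
011100110
011100000
000000000

Derivation:
Simulating step by step:
Generation 0 (given above): 18 live cells
Generation 1: 21 live cells
(generation 1 grid is the final answer)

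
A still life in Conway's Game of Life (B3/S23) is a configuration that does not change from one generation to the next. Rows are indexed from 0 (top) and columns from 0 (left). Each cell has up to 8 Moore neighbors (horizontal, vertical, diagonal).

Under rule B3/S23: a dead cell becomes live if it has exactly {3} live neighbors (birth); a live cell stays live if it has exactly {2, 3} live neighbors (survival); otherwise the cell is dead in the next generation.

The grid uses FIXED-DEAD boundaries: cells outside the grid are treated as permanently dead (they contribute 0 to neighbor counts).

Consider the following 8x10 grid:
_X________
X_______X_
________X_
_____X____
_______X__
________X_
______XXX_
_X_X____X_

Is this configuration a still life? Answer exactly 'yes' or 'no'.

Compute generation 1 and compare to generation 0 (given above):
Generation 1:
__________
__________
__________
__________
__________
______X_X_
________XX
________X_
Cell (0,1) differs: gen0=1 vs gen1=0 -> NOT a still life.

Answer: no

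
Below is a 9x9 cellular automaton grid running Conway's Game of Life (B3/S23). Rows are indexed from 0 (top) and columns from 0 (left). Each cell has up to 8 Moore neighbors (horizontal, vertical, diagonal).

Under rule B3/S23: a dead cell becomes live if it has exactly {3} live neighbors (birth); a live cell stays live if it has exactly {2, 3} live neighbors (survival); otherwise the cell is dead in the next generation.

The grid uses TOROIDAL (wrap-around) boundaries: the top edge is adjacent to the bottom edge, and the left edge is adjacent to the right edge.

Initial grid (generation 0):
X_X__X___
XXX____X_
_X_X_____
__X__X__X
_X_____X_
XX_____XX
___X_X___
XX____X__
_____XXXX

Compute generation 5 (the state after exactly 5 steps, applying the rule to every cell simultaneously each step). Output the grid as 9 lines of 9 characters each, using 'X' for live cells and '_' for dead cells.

Simulating step by step:
Generation 0 (given above): 27 live cells
Generation 1: 30 live cells
X_X__X___
X__X____X
___X____X
XXX______
_XX___XX_
XXX___XXX
__X___XX_
X___X___X
_____X_XX
Generation 2: 33 live cells
XX__X_XX_
XXXXX___X
___X____X
X__X___XX
___X__X__
X__X_X___
__XX_XX__
X____X___
_X__XXXX_
Generation 3: 27 live cells
_________
____XX___
_________
X_XXX__XX
X_XX__XX_
___X_X___
_XXX_XX__
_XXX___X_
_X__X__X_
Generation 4: 23 live cells
____XX___
_________
_____X__X
X_X_X_XX_
X____XXX_
_____X_X_
_X___XX__
X____X_X_
_X_X_____
Generation 5: 26 live cells
(generation 5 grid is the final answer)

Answer: ____X____
____XX___
_____XXXX
XX__X____
_X__X____
____X__XX
____XX_XX
XXX_XX___
_____XX__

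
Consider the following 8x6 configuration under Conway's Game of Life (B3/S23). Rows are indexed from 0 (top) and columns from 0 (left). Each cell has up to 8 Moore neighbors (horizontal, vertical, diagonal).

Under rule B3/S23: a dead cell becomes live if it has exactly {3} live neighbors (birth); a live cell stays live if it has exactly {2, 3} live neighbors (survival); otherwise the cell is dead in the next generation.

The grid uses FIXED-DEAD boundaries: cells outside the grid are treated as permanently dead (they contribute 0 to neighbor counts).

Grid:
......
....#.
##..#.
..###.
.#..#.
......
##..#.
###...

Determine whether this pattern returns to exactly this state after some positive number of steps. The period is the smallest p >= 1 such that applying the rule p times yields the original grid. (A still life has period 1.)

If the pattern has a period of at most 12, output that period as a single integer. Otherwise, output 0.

Simulating and comparing each generation to the original:
Gen 0 (original, given above): 15 live cells
Gen 1: 16 live cells, differs from original
Gen 2: 14 live cells, differs from original
Gen 3: 11 live cells, differs from original
Gen 4: 10 live cells, differs from original
Gen 5: 13 live cells, differs from original
Gen 6: 16 live cells, differs from original
Gen 7: 19 live cells, differs from original
Gen 8: 19 live cells, differs from original
Gen 9: 23 live cells, differs from original
Gen 10: 20 live cells, differs from original
Gen 11: 24 live cells, differs from original
Gen 12: 20 live cells, differs from original
No period found within 12 steps.

Answer: 0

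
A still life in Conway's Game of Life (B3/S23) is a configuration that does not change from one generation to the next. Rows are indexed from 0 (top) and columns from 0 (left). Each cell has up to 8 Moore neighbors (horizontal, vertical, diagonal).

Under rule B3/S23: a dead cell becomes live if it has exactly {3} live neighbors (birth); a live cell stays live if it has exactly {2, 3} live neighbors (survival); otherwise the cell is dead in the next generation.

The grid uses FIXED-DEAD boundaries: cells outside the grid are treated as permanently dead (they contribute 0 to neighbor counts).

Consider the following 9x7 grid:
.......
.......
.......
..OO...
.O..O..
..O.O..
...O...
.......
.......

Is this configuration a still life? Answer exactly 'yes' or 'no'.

Compute generation 1 and compare to generation 0 (given above):
Generation 1:
.......
.......
.......
..OO...
.O..O..
..O.O..
...O...
.......
.......
The grids are IDENTICAL -> still life.

Answer: yes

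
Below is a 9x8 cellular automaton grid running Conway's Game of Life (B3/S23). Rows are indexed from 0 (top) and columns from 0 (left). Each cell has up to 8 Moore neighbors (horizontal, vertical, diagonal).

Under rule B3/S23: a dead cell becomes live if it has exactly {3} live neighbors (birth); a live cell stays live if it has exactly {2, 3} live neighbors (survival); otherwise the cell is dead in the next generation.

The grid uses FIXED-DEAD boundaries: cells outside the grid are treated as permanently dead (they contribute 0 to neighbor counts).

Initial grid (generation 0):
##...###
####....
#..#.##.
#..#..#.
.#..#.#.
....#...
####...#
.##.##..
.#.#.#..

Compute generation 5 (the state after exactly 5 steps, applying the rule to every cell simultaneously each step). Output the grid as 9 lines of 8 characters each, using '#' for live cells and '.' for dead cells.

Simulating step by step:
Generation 0 (given above): 32 live cells
Generation 1: 26 live cells
#.....#.
...#...#
#..#.##.
####..##
...##...
#...##..
#....#..
.....##.
.#.#.#..
Generation 2: 19 live cells
........
....##.#
#..#.#..
##....##
#.....#.
...#.#..
........
.....##.
....###.
Generation 3: 24 live cells
........
....###.
##...#.#
##...###
##...###
........
....###.
....#.#.
....#.#.
Generation 4: 21 live cells
.....#..
....###.
##.....#
..#.#...
##...#.#
....#..#
....#.#.
...##.##
........
Generation 5: 25 live cells
(generation 5 grid is the final answer)

Answer: ....###.
....###.
.#.##.#.
..#...#.
.#.####.
....#..#
....#.#.
...##.##
........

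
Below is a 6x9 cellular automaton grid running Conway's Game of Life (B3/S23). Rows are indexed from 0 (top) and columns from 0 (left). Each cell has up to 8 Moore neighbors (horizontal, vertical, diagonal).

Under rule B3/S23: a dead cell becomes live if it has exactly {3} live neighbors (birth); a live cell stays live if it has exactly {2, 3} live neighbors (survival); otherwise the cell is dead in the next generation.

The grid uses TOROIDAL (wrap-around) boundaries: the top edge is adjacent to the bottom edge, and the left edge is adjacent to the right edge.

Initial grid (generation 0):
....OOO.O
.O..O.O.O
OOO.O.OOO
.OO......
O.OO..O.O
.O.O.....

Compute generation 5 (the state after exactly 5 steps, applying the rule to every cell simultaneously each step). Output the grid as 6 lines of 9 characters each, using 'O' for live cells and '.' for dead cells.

Simulating step by step:
Generation 0 (given above): 24 live cells
Generation 1: 17 live cells
..OOO.O..
.OO.O....
......O.O
.....OO..
O..O.....
.O.O..O.O
Generation 2: 22 live cells
O...O..O.
.OO.O..O.
......OO.
.....OOO.
O.O.OOOO.
OO...O.O.
Generation 3: 17 live cells
O.OOOO.O.
.O.O.O.O.
........O
....O....
O...O....
O..O...O.
Generation 4: 16 live cells
O....O.O.
OO.O.O.O.
....O....
.........
...OO...O
O.O..OO..
Generation 5: 19 live cells
(generation 5 grid is the final answer)

Answer: O.O..O.O.
OO...O...
....O....
...OO....
...OOO...
OO.O.OOO.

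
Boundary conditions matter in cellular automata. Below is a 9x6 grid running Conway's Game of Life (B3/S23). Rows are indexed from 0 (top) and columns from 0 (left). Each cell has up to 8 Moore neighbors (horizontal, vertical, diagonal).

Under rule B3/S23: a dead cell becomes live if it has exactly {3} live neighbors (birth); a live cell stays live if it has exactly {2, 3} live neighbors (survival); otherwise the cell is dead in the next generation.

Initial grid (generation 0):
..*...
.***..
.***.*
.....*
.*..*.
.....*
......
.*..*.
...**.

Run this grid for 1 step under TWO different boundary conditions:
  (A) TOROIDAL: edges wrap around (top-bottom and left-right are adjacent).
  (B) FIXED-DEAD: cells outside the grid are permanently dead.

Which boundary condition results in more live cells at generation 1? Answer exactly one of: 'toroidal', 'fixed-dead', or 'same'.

Under TOROIDAL boundary, generation 1:
.*..*.
*...*.
.*.*..
.*.*.*
*...**
......
......
...**.
..***.
Population = 17

Under FIXED-DEAD boundary, generation 1:
.***..
....*.
.*.*..
.*.*.*
....**
......
......
...**.
...**.
Population = 15

Comparison: toroidal=17, fixed-dead=15 -> toroidal

Answer: toroidal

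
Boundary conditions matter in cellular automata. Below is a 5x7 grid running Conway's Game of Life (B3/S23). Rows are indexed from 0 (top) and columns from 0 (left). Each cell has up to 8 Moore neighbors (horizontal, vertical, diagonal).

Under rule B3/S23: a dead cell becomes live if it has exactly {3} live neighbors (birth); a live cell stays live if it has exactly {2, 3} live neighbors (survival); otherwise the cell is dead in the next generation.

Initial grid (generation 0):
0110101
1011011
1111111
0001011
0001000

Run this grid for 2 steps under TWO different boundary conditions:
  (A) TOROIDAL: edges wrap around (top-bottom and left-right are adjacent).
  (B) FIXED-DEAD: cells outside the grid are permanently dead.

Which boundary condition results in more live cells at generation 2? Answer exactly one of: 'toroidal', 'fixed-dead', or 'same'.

Answer: toroidal

Derivation:
Under TOROIDAL boundary, generation 2:
0000011
0000000
0000000
1000000
0110011
Population = 7

Under FIXED-DEAD boundary, generation 2:
0100000
1000000
1100000
0000000
0000000
Population = 4

Comparison: toroidal=7, fixed-dead=4 -> toroidal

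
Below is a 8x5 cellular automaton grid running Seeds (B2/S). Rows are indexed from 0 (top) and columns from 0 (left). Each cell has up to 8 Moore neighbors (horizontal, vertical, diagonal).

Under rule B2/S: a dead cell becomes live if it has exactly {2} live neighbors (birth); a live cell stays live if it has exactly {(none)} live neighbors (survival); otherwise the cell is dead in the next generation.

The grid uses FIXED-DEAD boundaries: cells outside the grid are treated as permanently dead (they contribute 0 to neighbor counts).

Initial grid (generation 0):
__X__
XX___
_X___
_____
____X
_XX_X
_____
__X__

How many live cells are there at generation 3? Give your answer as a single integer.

Answer: 5

Derivation:
Simulating step by step:
Generation 0 (given above): 9 live cells
Generation 1: 4 live cells
X____
_____
__X__
_____
_XX__
_____
_____
_____
Generation 2: 4 live cells
_____
_X___
_____
___X_
_____
_XX__
_____
_____
Generation 3: 5 live cells
_____
_____
__X__
_____
_X_X_
_____
_XX__
_____
Population at generation 3: 5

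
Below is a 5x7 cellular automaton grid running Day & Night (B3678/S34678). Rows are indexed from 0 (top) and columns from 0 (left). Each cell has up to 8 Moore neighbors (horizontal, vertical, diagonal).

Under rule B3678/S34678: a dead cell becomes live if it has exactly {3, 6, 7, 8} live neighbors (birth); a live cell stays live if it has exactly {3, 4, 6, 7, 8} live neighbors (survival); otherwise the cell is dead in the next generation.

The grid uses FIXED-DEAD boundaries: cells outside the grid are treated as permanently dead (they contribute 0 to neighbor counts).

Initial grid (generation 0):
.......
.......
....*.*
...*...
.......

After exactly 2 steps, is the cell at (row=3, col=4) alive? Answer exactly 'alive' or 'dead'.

Answer: dead

Derivation:
Simulating step by step:
Generation 0 (given above): 3 live cells
Generation 1: 0 live cells
.......
.......
.......
.......
.......
Generation 2: 0 live cells
.......
.......
.......
.......
.......

Cell (3,4) at generation 2: 0 -> dead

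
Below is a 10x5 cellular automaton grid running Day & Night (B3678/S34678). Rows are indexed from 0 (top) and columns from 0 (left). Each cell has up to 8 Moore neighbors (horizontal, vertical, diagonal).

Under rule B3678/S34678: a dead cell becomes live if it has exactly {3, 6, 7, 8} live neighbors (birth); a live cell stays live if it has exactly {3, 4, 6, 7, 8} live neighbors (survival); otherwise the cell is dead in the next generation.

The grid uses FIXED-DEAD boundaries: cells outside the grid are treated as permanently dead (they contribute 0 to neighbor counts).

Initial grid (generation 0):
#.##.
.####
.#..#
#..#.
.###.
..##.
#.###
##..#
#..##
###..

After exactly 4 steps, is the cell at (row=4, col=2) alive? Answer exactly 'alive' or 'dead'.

Answer: alive

Derivation:
Simulating step by step:
Generation 0 (given above): 29 live cells
Generation 1: 27 live cells
..###
##..#
##..#
...##
.#.##
..##.
..#.#
##.##
##.#.
.#.#.
Generation 2: 28 live cells
.#.#.
##..#
###.#
##.##
....#
.##..
..###
##.##
####.
#....
Generation 3: 24 live cells
#.#..
#....
.##.#
##.##
#....
..#.#
#...#
#.###
#.###
..#..
Generation 4: 22 live cells
.#...
..##.
.##..
##.#.
..#.#
.#.#.
..###
..###
..###
.#...

Cell (4,2) at generation 4: 1 -> alive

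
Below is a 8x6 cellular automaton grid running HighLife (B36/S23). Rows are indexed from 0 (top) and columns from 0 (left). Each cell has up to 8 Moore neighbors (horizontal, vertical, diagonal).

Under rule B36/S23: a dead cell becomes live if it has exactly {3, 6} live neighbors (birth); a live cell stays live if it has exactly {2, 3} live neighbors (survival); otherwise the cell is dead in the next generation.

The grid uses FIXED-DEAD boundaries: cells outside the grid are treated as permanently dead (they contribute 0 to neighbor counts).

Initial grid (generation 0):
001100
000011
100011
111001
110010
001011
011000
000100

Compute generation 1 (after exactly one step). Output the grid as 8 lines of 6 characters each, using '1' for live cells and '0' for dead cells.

Answer: 000110
000001
100100
001101
100010
101011
011010
001000

Derivation:
Simulating step by step:
Generation 0 (given above): 20 live cells
Generation 1: 18 live cells
(generation 1 grid is the final answer)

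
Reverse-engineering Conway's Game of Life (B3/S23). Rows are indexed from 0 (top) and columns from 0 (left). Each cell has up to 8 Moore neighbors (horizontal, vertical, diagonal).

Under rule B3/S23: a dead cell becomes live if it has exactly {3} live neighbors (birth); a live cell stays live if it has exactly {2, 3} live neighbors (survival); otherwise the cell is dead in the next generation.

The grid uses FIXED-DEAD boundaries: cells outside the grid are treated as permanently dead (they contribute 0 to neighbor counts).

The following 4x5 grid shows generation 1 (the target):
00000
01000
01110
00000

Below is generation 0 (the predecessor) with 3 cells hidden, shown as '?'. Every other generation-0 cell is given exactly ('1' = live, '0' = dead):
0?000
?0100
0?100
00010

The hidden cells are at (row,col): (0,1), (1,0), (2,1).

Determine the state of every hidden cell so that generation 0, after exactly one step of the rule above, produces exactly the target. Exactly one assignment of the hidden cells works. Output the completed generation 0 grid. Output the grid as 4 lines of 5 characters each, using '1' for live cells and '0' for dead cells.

Hidden generation-0 cells (in order): (0,1), (1,0), (2,1).
A hidden cell only influences target cells in its own 3x3 neighborhood. Try each of the 2^3 = 8 assignments, step the completed generation 0 forward once under B3/S23, and compare with the target:
  (0,1)=0 (1,0)=0 (2,1)=0 -> step gives (1,1)='0' but target has '1' -> reject
  (0,1)=0 (1,0)=0 (2,1)=1 -> step gives (1,2)='1' but target has '0' -> reject
  (0,1)=0 (1,0)=1 (2,1)=0 -> step reproduces the target at every cell -> ACCEPT
  (0,1)=0 (1,0)=1 (2,1)=1 -> step gives (1,1)='0' but target has '1' -> reject
  (0,1)=1 (1,0)=0 (2,1)=0 -> step gives (1,2)='1' but target has '0' -> reject
  (0,1)=1 (1,0)=0 (2,1)=1 -> step gives (1,1)='0' but target has '1' -> reject
  (0,1)=1 (1,0)=1 (2,1)=0 -> step gives (0,1)='1' but target has '0' -> reject
  (0,1)=1 (1,0)=1 (2,1)=1 -> step gives (0,1)='1' but target has '0' -> reject
Unique solution: (0,1)=dead, (1,0)=live, (2,1)=dead.
Check: live-neighbor counts of every cell in the completed generation 0:
12110
03120
13231
01211
Applying B3/S23 to generation 0 with these counts gives:
00000
01000
01110
00000
which matches the target exactly.

Answer: 00000
10100
00100
00010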